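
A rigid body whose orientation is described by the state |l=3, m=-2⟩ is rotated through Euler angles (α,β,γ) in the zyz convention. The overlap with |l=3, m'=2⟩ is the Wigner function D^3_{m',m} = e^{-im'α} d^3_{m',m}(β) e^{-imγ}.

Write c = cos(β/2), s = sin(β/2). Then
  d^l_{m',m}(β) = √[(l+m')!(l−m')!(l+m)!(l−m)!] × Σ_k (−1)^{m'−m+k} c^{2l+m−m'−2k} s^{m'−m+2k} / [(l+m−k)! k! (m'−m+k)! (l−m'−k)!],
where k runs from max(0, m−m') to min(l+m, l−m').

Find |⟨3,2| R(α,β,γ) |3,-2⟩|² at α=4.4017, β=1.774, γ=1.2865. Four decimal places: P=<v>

Split into d^3_{2,-2}(β=1.774) × two z-phases.
With c≡cos(β/2)=0.631740 and s≡sin(β/2)=0.775180, N=[120·1·1·120]^{1/2}=120.000000
k∈{0,1} keeps every argument non-negative
  k=0: (−1)^4·120.0000/(24)·0.6317^2·0.7752^4 = +0.720539
  k=1: (−1)^5·120.0000/(120)·0.6317^0·0.7752^6 = -0.216978
d^3_{2,-2}(1.774) = +0.720539 -0.216978 = +0.503561
|D^3_{2,-2}|² = |d^3_{2,-2}(β)|² = (+0.503561)² = 0.253574 (the z-rotation phases have unit modulus)

P=0.2536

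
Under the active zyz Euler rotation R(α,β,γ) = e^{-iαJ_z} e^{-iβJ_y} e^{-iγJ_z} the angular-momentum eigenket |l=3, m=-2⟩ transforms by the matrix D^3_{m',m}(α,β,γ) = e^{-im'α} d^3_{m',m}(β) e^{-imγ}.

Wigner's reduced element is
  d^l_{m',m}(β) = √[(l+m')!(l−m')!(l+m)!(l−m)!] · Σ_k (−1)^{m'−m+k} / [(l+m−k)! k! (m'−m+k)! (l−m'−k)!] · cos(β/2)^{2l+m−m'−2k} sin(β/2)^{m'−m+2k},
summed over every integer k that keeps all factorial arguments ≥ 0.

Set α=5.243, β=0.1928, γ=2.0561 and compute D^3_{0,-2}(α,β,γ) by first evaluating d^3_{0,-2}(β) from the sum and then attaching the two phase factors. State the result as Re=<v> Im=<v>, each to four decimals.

Re=-0.0279 Im=-0.0407

Split into d^3_{0,-2}(β=0.1928) × two z-phases.
c=cos(0.1928/2)=0.995357, s=sin(0.1928/2)=0.096251; N=√[6·6·1·120]=65.726707
k∈{0,1} keeps every argument non-negative
  k=0: (−1)^2·65.7267/(12)·0.9954^4·0.0963^2 = +0.049806
  k=1: (−1)^3·65.7267/(12)·0.9954^2·0.0963^4 = -0.000466
d^3_{0,-2}(0.1928) = +0.049806 -0.000466 = +0.049341
D = (+1.000000+0.000000i)·(+0.049341)·(-0.564798-0.825229i) = -0.027868-0.040717i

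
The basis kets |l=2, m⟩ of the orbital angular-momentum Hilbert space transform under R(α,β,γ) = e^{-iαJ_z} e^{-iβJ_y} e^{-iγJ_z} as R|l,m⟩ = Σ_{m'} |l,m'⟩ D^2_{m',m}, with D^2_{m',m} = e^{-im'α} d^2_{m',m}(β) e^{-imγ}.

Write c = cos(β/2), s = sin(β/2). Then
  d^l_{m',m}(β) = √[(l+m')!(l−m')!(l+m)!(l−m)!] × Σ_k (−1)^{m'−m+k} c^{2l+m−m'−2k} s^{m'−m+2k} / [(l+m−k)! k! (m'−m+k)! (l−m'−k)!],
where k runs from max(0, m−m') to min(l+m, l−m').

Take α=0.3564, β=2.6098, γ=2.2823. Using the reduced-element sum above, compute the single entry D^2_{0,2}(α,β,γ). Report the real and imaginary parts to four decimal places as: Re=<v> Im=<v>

D^2_{0,2}(0.3564,2.6098,2.2823) = e^{-i·0·0.3564}·d^2_{0,2}(2.6098)·e^{-i·2·2.2823}. Compute d first:
c=cos(2.6098/2)=0.262774, s=sin(2.6098/2)=0.964857; N=√[2·2·24·1]=9.797959
Admissible k: 2..2 (factorial args all ≥0)
  k=2: (−1)^0·9.7980/(4)·0.2628^2·0.9649^2 = +0.157459
d^2_{0,2}(2.6098) = +0.157459
Attach z-rotation phases: D = e^{-i(0)(0.3564)}·(+0.157459)·e^{-i(2)(2.2823)} = -0.023186+0.155742i

Re=-0.0232 Im=0.1557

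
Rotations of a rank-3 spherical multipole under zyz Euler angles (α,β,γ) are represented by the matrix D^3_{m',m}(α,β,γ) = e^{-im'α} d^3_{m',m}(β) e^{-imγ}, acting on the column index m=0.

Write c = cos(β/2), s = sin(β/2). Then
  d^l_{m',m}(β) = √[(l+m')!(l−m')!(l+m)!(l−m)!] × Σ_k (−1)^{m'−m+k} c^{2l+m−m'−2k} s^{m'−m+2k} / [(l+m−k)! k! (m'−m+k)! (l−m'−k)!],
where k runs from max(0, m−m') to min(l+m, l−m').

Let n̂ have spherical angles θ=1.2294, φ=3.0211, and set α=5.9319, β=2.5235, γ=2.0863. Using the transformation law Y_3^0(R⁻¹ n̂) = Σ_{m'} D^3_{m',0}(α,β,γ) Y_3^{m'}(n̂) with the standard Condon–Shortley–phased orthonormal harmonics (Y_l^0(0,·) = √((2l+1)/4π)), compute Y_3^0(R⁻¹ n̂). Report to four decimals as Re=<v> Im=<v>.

Re=-0.0707 Im=0.0000

Need the full column D^3_{m',0} for m'=−3..3 at α=5.9319, β=2.5235, γ=2.0863.
cos(β/2)=0.304150, sin(β/2)=0.952624
d^3_{-3,0}: single k=3 term ⇒ +0.108779;  D = +0.053761-0.094565i
d^3_{-2,0}: k∈[2..3] ⇒ +0.042536 -0.417276 = -0.374740;  D = -0.285995+0.242150i
d^3_{-1,0}: k∈[1..3] ⇒ +0.008589 -0.252779 +0.826583 = +0.582393;  D = +0.546827-0.200404i
d^3_{0,0}: k∈[0..3] ⇒ +0.000792 -0.069894 +0.685654 -0.747359 = -0.130807;  D = -0.130807+0.000000i
d^3_{1,0}: k∈[0..2] ⇒ -0.008589 +0.252779 -0.826583 = -0.582393;  D = -0.546827-0.200404i
d^3_{2,0}: k∈[0..1] ⇒ +0.042536 -0.417276 = -0.374740;  D = -0.285995-0.242150i
d^3_{3,0}: single k=0 term ⇒ -0.108779;  D = -0.053761-0.094565i
Y_3^{m'}(θ=1.2294,φ=3.0211) and Σ D·Y over m':
  (+0.0538-0.0946i)·(-0.3265-0.1235i)  (-0.2860+0.2422i)·(+0.2950+0.0725i)  (+0.5468-0.2004i)·(+0.1329+0.0161i)  (-0.1308+0.0000i)·(-0.3048+0.0000i)  (-0.5468-0.2004i)·(-0.1329+0.0161i)  (-0.2860-0.2422i)·(+0.2950-0.0725i)  (-0.0538-0.0946i)·(+0.3265-0.1235i)
Y_3^0(R⁻¹ n̂) = -0.070683-0.000000i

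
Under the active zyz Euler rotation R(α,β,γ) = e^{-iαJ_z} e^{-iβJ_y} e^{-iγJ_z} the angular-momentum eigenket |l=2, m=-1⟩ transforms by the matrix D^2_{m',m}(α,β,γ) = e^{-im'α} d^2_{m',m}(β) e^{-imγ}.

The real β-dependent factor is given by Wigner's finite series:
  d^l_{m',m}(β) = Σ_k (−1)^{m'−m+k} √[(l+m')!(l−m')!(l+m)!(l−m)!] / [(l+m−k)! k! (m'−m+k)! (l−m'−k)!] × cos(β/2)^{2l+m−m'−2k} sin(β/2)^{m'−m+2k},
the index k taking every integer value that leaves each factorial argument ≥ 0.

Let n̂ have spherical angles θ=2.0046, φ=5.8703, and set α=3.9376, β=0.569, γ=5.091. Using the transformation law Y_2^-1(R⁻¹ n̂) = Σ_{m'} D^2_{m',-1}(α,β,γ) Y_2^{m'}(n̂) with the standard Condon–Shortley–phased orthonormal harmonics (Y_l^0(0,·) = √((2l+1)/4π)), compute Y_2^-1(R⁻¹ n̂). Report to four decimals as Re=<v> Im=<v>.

Re=0.3278 Im=0.1110

Need the full column D^2_{m',-1} for m'=−2..2 at α=3.9376, β=0.569, γ=5.091.
cos(β/2)=0.959802, sin(β/2)=0.280678
d^2_{-2,-1}: single k=1 term ⇒ +0.496344;  D = +0.457196+0.193207i
d^2_{-1,-1}: k∈[0..1] ⇒ +0.848646 -0.217721 = +0.630926;  D = -0.582056+0.243471i
d^2_{0,-1}: k∈[0..1] ⇒ -0.607895 +0.051985 = -0.555910;  D = -0.205481+0.516539i
d^2_{1,-1}: k∈[0..1] ⇒ +0.217721 -0.006206 = +0.211515;  D = +0.085744+0.193356i
d^2_{2,-1}: single k=0 term ⇒ -0.042446;  D = +0.039764+0.014849i
Y_2^{m'}(θ=2.0046,φ=5.8703) and Σ D·Y over m':
  (+0.4572+0.1932i)·(+0.2156+0.2338i)  (-0.5821+0.2435i)·(-0.2699-0.1182i)  (-0.2055+0.5165i)·(-0.1482+0.0000i)  (+0.0857+0.1934i)·(+0.2699-0.1182i)  (+0.0398+0.0148i)·(+0.2156-0.2338i)
Y_2^-1(R⁻¹ n̂) = +0.327791+0.111033i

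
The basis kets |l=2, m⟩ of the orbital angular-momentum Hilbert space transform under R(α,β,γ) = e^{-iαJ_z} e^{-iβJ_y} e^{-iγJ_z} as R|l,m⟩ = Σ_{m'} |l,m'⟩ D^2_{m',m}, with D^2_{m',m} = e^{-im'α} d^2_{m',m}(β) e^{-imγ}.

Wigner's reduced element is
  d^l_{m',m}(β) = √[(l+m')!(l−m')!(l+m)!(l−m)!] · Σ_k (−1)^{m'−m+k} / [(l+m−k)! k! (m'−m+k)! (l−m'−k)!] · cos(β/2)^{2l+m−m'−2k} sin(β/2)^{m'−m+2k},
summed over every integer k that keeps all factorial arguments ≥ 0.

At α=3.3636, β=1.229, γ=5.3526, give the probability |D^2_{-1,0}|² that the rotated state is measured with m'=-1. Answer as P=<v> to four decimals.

First d^2_{-1,0}(β=1.229), then the phase factors e^{-i(-1)α} and e^{-i(0)γ}:
With c≡cos(β/2)=0.817062 and s≡sin(β/2)=0.576550, N=[1·6·2·2]^{1/2}=4.898979
Admissible k: 1..2 (factorial args all ≥0)
  k=1: (−1)^0·4.8990/(2)·0.8171^3·0.5766^1 = +0.770331
  k=2: (−1)^1·4.8990/(2)·0.8171^1·0.5766^3 = -0.383567
d^2_{-1,0}(1.229) = +0.770331 -0.383567 = +0.386764
|D^2_{-1,0}|² = |d^2_{-1,0}(β)|² = (+0.386764)² = 0.149586 (the z-rotation phases have unit modulus)

P=0.1496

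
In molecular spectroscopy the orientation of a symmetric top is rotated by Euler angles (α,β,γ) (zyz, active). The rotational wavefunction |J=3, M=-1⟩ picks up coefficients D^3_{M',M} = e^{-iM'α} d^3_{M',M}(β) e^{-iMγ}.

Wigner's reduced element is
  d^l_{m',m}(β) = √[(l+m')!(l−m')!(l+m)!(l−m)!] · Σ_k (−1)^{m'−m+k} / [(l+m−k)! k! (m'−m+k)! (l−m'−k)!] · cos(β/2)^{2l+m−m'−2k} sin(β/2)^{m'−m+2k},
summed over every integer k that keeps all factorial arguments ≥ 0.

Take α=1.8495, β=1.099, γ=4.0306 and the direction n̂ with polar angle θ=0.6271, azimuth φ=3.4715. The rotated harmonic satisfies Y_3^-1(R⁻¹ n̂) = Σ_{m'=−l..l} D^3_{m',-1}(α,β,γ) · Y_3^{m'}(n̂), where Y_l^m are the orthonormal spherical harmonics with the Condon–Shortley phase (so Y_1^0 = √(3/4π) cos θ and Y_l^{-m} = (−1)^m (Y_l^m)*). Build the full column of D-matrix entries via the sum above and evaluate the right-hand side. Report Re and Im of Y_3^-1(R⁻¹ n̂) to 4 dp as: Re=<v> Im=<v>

Need the full column D^3_{m',-1} for m'=−3..3 at α=1.8495, β=1.099, γ=4.0306.
cos(β/2)=0.852786, sin(β/2)=0.522261
d^3_{-3,-1}: single k=2 term ⇒ +0.558702;  D = -0.552063-0.085878i
d^3_{-2,-1}: k∈[1..2] ⇒ +0.744882 -0.558743 = +0.186138;  D = +0.023093+0.184700i
d^3_{-1,-1}: k∈[0..2] ⇒ +0.384627 -1.154050 +0.324624 = -0.444799;  D = -0.409151+0.174476i
d^3_{0,-1}: k∈[0..2] ⇒ -0.815977 +0.918109 -0.114781 = -0.012648;  D = +0.007971+0.009821i
d^3_{1,-1}: k∈[0..2] ⇒ +0.865538 -0.432833 +0.020292 = +0.452997;  D = -0.259620+0.371219i
d^3_{2,-1}: k∈[0..1] ⇒ -0.558743 +0.104780 = -0.453964;  D = -0.429233-0.147791i
d^3_{3,-1}: single k=0 term ⇒ +0.209544;  D = +0.011079-0.209251i
Y_3^{m'}(θ=0.6271,φ=3.4715) and Σ D·Y over m':
  (-0.5521-0.0859i)·(-0.0463+0.0705i)  (+0.0231+0.1847i)·(+0.2251-0.1747i)  (-0.4092+0.1745i)·(-0.4088+0.1400i)  (+0.0080+0.0098i)·(+0.0841+0.0000i)  (-0.2596+0.3712i)·(+0.4088+0.1400i)  (-0.4292-0.1478i)·(+0.2251+0.1747i)  (+0.0111-0.2093i)·(+0.0463+0.0705i)
Y_3^-1(R⁻¹ n̂) = -0.001095-0.126885i

Re=-0.0011 Im=-0.1269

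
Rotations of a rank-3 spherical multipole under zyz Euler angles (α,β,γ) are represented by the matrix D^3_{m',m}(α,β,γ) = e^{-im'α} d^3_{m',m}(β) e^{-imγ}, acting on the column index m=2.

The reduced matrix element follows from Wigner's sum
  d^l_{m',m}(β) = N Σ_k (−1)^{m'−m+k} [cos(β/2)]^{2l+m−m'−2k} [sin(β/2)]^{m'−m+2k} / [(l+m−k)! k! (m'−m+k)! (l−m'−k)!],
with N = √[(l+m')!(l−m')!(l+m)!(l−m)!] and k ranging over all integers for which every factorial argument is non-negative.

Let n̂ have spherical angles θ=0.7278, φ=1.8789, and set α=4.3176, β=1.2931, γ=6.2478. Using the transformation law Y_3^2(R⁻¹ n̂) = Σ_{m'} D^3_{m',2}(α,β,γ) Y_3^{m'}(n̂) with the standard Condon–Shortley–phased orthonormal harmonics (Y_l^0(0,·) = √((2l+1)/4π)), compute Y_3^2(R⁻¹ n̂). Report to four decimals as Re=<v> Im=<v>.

Re=-0.1438 Im=-0.2243

Need the full column D^3_{m',2} for m'=−3..3 at α=4.3176, β=1.2931, γ=6.2478.
cos(β/2)=0.798167, sin(β/2)=0.602436
d^3_{-3,2}: single k=5 term ⇒ +0.155140;  D = +0.139206+0.068485i
d^3_{-2,2}: k∈[4..5] ⇒ +0.419568 -0.047804 = +0.371763;  D = -0.279786+0.244802i
d^3_{-1,2}: k∈[3..4] ⇒ +0.703145 -0.200285 = +0.502859;  D = -0.160099-0.476692i
d^3_{0,2}: k∈[2..3] ⇒ +0.806785 -0.459613 = +0.347172;  D = +0.346303+0.024549i
d^3_{1,2}: k∈[1..2] ⇒ +0.617135 -0.703145 = -0.086010;  D = +0.038612-0.076856i
d^3_{2,2}: k∈[0..1] ⇒ +0.258561 -0.736491 = -0.477930;  D = +0.311693+0.362304i
d^3_{3,2}: single k=0 term ⇒ -0.478030;  D = -0.454412+0.148401i
Y_3^{m'}(θ=0.7278,φ=1.8789) and Σ D·Y over m':
  (+0.1392+0.0685i)·(+0.0980+0.0740i)  (-0.2798+0.2448i)·(-0.2756+0.1952i)  (-0.1601-0.4767i)·(-0.1165-0.3662i)  (+0.3463+0.0245i)·(-0.0592+0.0000i)  (+0.0386-0.0769i)·(+0.1165-0.3662i)  (+0.3117+0.3623i)·(-0.2756-0.1952i)  (-0.4544+0.1484i)·(-0.0980+0.0740i)
Y_3^2(R⁻¹ n̂) = -0.143764-0.224264i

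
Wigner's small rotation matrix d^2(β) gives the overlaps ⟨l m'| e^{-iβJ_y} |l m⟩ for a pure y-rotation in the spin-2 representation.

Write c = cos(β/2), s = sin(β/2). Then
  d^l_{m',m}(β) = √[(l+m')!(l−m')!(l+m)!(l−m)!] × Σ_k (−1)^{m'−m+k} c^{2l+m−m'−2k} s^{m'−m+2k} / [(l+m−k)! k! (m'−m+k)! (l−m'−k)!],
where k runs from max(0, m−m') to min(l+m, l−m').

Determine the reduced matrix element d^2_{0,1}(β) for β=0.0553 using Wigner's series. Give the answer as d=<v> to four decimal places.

d=0.0676

d^2_{0,1}(β=0.0553) via Wigner's sum:
c=cos(0.0553/2)=0.999618, s=sin(0.0553/2)=0.027646; N=√[2·2·6·1]=4.898979
k: max(0,(1)−(0))=1 … min(2+(1),2−(0))=2
  k=1: (−1)^0·4.8990/(2)·0.9996^3·0.0276^1 = +0.067642
  k=2: (−1)^1·4.8990/(2)·0.9996^1·0.0276^3 = -0.000052
d^2_{0,1}(0.0553) = +0.067642 -0.000052 = +0.067590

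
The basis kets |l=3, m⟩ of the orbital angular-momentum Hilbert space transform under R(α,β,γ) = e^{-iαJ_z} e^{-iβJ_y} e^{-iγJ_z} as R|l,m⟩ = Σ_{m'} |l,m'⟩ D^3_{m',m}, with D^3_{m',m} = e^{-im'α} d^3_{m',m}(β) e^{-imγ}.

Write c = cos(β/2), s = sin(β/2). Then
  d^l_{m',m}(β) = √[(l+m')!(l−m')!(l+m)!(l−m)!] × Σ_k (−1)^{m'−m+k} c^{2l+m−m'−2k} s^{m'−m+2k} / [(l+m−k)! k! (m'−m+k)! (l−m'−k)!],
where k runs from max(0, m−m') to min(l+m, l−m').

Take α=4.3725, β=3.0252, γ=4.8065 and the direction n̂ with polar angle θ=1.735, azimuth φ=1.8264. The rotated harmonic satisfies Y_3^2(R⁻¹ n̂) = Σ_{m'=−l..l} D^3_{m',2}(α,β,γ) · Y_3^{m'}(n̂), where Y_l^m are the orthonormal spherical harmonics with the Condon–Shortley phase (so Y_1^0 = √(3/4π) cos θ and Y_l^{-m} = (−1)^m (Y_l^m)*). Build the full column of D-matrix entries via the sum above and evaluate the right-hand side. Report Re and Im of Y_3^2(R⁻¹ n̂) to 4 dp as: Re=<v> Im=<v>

Need the full column D^3_{m',2} for m'=−3..3 at α=4.3725, β=3.0252, γ=4.8065.
cos(β/2)=0.058163, sin(β/2)=0.998307
d^3_{-3,2}: single k=5 term ⇒ +0.141269;  D = -0.132068-0.050150i
d^3_{-2,2}: k∈[4..5] ⇒ +0.016801 -0.989885 = -0.973085;  D = -0.628957+0.742500i
d^3_{-1,2}: k∈[3..4] ⇒ +0.001238 -0.182377 = -0.181139;  D = -0.091277-0.156461i
d^3_{0,2}: k∈[2..3] ⇒ +0.000062 -0.018404 = -0.018342;  D = +0.018018-0.003432i
d^3_{1,2}: k∈[1..2] ⇒ +0.000002 -0.001238 = -0.001236;  D = -0.000187+0.001222i
d^3_{2,2}: k∈[0..1] ⇒ +0.000000 -0.000057 = -0.000057;  D = -0.000050-0.000027i
d^3_{3,2}: single k=0 term ⇒ -0.000002;  D = +0.000001-0.000001i
Y_3^{m'}(θ=1.735,φ=1.8264) and Σ D·Y over m':
  (-0.1321-0.0501i)·(+0.2780+0.2885i)  (-0.6290+0.7425i)·(+0.1418-0.0795i)  (-0.0913-0.1565i)·(+0.0698+0.2673i)  (+0.0180-0.0034i)·(+0.1749+0.0000i)  (-0.0002+0.0012i)·(-0.0698+0.2673i)  (-0.0001-0.0000i)·(+0.1418+0.0795i)  (+0.0000-0.0000i)·(-0.2780+0.2885i)
Y_3^2(R⁻¹ n̂) = -0.014097+0.067221i

Re=-0.0141 Im=0.0672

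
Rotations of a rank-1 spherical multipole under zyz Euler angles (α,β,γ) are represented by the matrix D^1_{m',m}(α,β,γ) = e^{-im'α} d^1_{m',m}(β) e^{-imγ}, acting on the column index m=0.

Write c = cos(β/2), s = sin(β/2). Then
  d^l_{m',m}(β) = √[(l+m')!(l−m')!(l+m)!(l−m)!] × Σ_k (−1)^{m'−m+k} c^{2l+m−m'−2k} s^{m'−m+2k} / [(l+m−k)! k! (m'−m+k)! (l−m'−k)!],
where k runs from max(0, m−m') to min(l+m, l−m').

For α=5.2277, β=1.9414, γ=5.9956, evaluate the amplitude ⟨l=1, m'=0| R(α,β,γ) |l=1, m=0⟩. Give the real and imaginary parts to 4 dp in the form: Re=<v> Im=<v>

First d^1_{0,0}(β=1.9414), then the phase factors e^{-i(0)α} and e^{-i(0)γ}:
Half-angle: c=0.564722, s=0.825281. N=√(1·1·1·1)=1.000000
k: max(0,(0)−(0))=0 … min(1+(0),1−(0))=1
  k=0: (−1)^0·1.0000/(1)·0.5647^2·0.8253^0 = +0.318911
  k=1: (−1)^1·1.0000/(1)·0.5647^0·0.8253^2 = -0.681089
d^1_{0,0}(1.9414) = +0.318911 -0.681089 = -0.362178
Phases: e^{-i·(0)·5.2277}=+1.000000+0.000000i, e^{-i·(0)·5.9956}=+1.000000+0.000000i ⇒ D=-0.362178+0.000000i

Re=-0.3622 Im=0.0000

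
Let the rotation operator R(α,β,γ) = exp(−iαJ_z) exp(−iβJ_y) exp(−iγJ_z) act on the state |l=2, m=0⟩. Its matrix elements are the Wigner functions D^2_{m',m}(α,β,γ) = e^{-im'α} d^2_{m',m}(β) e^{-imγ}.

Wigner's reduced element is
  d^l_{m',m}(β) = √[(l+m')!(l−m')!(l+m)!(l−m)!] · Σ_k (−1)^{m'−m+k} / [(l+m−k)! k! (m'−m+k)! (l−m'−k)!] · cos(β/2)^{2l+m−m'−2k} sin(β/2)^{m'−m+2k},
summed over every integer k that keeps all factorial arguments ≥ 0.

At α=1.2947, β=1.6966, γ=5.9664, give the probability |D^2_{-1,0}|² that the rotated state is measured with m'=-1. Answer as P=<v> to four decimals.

D^2_{-1,0}(1.2947,1.6966,5.9664) = e^{-i·-1·1.2947}·d^2_{-1,0}(1.6966)·e^{-i·0·5.9664}. Compute d first:
With c≡cos(β/2)=0.661259 and s≡sin(β/2)=0.750157, N=[1·6·2·2]^{1/2}=4.898979
k: max(0,(0)−(-1))=1 … min(2+(0),2−(-1))=2
  k=1: (−1)^0·4.8990/(2)·0.6613^3·0.7502^1 = +0.531305
  k=2: (−1)^1·4.8990/(2)·0.6613^1·0.7502^3 = -0.683761
d^2_{-1,0}(1.6966) = +0.531305 -0.683761 = -0.152457
|D^2_{-1,0}|² = |d^2_{-1,0}(β)|² = (-0.152457)² = 0.023243 (the z-rotation phases have unit modulus)

P=0.0232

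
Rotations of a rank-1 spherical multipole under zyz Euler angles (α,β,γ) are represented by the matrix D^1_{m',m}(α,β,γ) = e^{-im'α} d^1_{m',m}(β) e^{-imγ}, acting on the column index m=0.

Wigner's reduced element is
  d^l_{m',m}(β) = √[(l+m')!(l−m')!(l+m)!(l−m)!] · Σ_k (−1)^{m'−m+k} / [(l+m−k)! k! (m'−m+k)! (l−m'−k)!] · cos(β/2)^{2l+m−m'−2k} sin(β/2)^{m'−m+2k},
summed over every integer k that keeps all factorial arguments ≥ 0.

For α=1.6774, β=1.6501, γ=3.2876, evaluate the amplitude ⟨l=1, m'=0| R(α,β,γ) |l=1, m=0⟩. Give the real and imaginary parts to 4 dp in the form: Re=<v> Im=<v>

D^1_{0,0}(1.6774,1.6501,3.2876) = e^{-i·0·1.6774}·d^1_{0,0}(1.6501)·e^{-i·0·3.2876}. Compute d first:
With c≡cos(β/2)=0.678520 and s≡sin(β/2)=0.734582, N=[1·1·1·1]^{1/2}=1.000000
The bounds max(0,m−m')=0 and min(l+m,l−m')=1 give 2 terms
  k=0: (−1)^0·1.0000/(1)·0.6785^2·0.7346^0 = +0.460390
  k=1: (−1)^1·1.0000/(1)·0.6785^0·0.7346^2 = -0.539610
d^1_{0,0}(1.6501) = +0.460390 -0.539610 = -0.079221
Phases: e^{-i·(0)·1.6774}=+1.000000+0.000000i, e^{-i·(0)·3.2876}=+1.000000+0.000000i ⇒ D=-0.079221+0.000000i

Re=-0.0792 Im=0.0000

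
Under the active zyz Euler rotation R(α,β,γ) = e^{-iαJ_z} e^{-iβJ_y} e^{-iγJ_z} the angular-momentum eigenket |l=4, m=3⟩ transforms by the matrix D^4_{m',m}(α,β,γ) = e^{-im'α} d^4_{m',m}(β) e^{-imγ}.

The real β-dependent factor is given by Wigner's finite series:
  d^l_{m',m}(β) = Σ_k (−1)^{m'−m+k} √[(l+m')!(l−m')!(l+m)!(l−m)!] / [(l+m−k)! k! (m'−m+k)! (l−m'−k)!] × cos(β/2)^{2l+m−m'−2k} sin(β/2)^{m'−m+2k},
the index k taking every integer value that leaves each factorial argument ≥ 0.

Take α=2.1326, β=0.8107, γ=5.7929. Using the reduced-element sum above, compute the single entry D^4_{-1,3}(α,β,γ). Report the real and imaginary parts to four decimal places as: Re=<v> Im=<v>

Re=-0.1817 Im=-0.0904

First d^4_{-1,3}(β=0.8107), then the phase factors e^{-i(-1)α} and e^{-i(3)γ}:
c=cos(0.8107/2)=0.918964, s=sin(0.8107/2)=0.394340; N=√[6·120·5040·1]=1904.940944
k: max(0,(3)−(-1))=4 … min(4+(3),4−(-1))=5
  k=4: (−1)^0·1904.9409/(144)·0.9190^4·0.3943^4 = +0.228139
  k=5: (−1)^1·1904.9409/(240)·0.9190^2·0.3943^6 = -0.025206
d^4_{-1,3}(0.8107) = +0.228139 -0.025206 = +0.202933
Attach z-rotation phases: D = e^{-i(-1)(2.1326)}·(+0.202933)·e^{-i(3)(5.7929)} = -0.181671-0.090430i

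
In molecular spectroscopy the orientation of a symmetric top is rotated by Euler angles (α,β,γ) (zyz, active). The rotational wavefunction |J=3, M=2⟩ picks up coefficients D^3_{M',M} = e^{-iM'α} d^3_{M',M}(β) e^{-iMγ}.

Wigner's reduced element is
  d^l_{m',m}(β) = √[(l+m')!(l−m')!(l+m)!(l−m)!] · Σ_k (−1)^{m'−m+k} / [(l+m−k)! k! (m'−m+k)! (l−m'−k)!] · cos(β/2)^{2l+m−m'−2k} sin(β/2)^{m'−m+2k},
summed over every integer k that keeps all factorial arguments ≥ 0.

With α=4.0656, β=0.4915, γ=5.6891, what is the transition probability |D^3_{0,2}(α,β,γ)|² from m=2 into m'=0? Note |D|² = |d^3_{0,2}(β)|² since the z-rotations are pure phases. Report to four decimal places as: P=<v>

First d^3_{0,2}(β=0.4915), then the phase factors e^{-i(0)α} and e^{-i(2)γ}:
With c≡cos(β/2)=0.969955 and s≡sin(β/2)=0.243284, N=[6·6·120·1]^{1/2}=65.726707
k∈{2,3} keeps every argument non-negative
  k=2: (−1)^0·65.7267/(12)·0.9700^4·0.2433^2 = +0.286942
  k=3: (−1)^1·65.7267/(12)·0.9700^2·0.2433^4 = -0.018052
d^3_{0,2}(0.4915) = +0.286942 -0.018052 = +0.268890
|D^3_{0,2}|² = |d^3_{0,2}(β)|² = (+0.268890)² = 0.072302 (the z-rotation phases have unit modulus)

P=0.0723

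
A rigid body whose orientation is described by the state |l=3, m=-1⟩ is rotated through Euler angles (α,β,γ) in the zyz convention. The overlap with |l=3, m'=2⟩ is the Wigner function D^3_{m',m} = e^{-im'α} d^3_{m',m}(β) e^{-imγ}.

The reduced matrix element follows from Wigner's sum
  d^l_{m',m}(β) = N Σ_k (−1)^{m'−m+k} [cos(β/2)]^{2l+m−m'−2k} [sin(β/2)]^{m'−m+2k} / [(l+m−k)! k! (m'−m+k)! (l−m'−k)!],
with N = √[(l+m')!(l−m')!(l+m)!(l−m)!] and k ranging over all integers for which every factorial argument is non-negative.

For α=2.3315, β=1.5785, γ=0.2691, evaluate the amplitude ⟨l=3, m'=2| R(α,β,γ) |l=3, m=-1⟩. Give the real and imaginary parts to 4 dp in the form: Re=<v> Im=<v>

Re=0.1218 Im=-0.3695

First d^3_{2,-1}(β=1.5785), then the phase factors e^{-i(2)α} and e^{-i(-1)γ}:
With c≡cos(β/2)=0.704378 and s≡sin(β/2)=0.709825, N=[120·1·2·24]^{1/2}=75.894664
k: max(0,(-1)−(2))=0 … min(3+(-1),3−(2))=1
  k=0: (−1)^3·75.8947/(12)·0.7044^3·0.7098^3 = -0.790499
  k=1: (−1)^4·75.8947/(24)·0.7044^1·0.7098^5 = +0.401386
d^3_{2,-1}(1.5785) = -0.790499 +0.401386 = -0.389113
Attach z-rotation phases: D = e^{-i(2)(2.3315)}·(-0.389113)·e^{-i(-1)(0.2691)} = +0.121844-0.369544i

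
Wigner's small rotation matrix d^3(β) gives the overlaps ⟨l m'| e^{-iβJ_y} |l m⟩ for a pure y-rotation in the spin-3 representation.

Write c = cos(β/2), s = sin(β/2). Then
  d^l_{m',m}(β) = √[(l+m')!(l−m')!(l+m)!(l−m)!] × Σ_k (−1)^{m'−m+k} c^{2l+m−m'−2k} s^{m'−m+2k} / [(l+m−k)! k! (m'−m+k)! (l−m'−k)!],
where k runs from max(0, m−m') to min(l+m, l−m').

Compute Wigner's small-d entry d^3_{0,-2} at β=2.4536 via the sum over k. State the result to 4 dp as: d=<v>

d^3_{0,-2}(β=2.4536) via Wigner's sum:
c=cos(2.4536/2)=0.337252, s=sin(2.4536/2)=0.941414; N=√[6·6·1·120]=65.726707
k∈{0,1} keeps every argument non-negative
  k=0: (−1)^2·65.7267/(12)·0.3373^4·0.9414^2 = +0.062797
  k=1: (−1)^3·65.7267/(12)·0.3373^2·0.9414^4 = -0.489320
d^3_{0,-2}(2.4536) = +0.062797 -0.489320 = -0.426523

d=-0.4265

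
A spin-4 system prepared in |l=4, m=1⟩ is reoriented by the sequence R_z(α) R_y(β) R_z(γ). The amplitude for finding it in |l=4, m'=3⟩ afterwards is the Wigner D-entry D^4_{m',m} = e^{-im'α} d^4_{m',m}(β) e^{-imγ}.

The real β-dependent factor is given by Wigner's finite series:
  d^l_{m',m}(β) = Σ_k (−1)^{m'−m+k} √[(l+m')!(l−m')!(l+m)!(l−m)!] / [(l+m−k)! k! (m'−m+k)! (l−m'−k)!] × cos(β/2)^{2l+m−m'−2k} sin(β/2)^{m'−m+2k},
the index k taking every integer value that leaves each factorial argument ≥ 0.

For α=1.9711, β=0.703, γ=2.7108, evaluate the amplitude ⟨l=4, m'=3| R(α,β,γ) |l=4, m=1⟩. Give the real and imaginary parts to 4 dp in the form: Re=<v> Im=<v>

Re=-0.3481 Im=-0.3589

First d^4_{3,1}(β=0.703), then the phase factors e^{-i(3)α} and e^{-i(1)γ}:
c=cos(0.703/2)=0.938857, s=sin(0.703/2)=0.344306; N=√[5040·1·120·6]=1904.940944
The bounds max(0,m−m')=0 and min(l+m,l−m')=1 give 2 terms
  k=0: (−1)^2·1904.9409/(240)·0.9389^6·0.3443^2 = +0.644404
  k=1: (−1)^3·1904.9409/(144)·0.9389^4·0.3443^4 = -0.144444
d^4_{3,1}(0.703) = +0.644404 -0.144444 = +0.499960
Attach z-rotation phases: D = e^{-i(3)(1.9711)}·(+0.499960)·e^{-i(1)(2.7108)} = -0.348083-0.358886i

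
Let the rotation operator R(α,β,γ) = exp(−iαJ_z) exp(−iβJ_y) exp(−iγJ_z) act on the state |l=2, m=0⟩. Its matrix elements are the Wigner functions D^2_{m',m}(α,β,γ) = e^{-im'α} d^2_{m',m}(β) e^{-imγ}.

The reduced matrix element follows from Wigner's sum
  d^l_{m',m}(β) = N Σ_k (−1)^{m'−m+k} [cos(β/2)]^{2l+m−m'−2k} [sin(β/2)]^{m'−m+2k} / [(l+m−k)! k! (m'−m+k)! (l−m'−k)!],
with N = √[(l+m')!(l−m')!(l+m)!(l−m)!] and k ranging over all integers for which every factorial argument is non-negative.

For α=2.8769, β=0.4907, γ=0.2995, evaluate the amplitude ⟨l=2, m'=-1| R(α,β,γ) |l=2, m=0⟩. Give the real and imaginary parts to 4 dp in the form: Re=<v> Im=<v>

Re=-0.4913 Im=0.1332

First d^2_{-1,0}(β=0.4907), then the phase factors e^{-i(-1)α} and e^{-i(0)γ}:
c=cos(0.4907/2)=0.970052, s=sin(0.4907/2)=0.242896; N=√[1·6·2·2]=4.898979
k∈{1,2} keeps every argument non-negative
  k=1: (−1)^0·4.8990/(2)·0.9701^3·0.2429^1 = +0.543102
  k=2: (−1)^1·4.8990/(2)·0.9701^1·0.2429^3 = -0.034051
d^2_{-1,0}(0.4907) = +0.543102 -0.034051 = +0.509051
D = (-0.965173+0.261613i)·(+0.509051)·(+1.000000+0.000000i) = -0.491322+0.133174i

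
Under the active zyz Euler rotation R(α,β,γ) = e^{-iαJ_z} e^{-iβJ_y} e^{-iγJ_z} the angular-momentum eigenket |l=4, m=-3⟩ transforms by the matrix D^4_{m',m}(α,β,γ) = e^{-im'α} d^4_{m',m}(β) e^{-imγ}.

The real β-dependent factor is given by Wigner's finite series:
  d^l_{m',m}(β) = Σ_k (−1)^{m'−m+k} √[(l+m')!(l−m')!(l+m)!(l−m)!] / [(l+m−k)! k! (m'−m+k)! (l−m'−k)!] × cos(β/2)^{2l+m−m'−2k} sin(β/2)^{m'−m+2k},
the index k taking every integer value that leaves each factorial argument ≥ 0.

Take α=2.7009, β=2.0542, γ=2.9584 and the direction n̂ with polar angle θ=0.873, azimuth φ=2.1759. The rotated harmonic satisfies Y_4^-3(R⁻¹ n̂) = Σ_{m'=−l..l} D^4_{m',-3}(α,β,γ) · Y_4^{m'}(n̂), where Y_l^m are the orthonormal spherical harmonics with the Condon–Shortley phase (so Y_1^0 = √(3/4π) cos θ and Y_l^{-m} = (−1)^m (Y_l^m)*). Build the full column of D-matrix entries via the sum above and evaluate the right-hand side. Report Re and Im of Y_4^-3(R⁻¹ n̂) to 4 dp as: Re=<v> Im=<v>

Re=-0.0682 Im=-0.3095

Need the full column D^4_{m',-3} for m'=−4..4 at α=2.7009, β=2.0542, γ=2.9584.
cos(β/2)=0.517303, sin(β/2)=0.855802
d^4_{-4,-3}: single k=1 term ⇒ +0.023996;  D = +0.016207+0.017695i
d^4_{-3,-3}: k∈[0..1] ⇒ +0.005128 -0.098246 = -0.093118;  D = +0.027595+0.088935i
d^4_{-2,-3}: k∈[0..1] ⇒ -0.031743 +0.260633 = +0.228890;  D = -0.031902+0.226656i
d^4_{-1,-3}: k∈[0..1] ⇒ +0.111400 -0.508151 = -0.396750;  D = -0.217603+0.331752i
d^4_{0,-3}: k∈[0..1] ⇒ -0.274732 +0.751910 = +0.477179;  D = -0.406912+0.249244i
d^4_{1,-3}: k∈[0..1] ⇒ +0.508151 -0.834451 = -0.326301;  D = -0.324368+0.035459i
d^4_{2,-3}: k∈[0..1] ⇒ -0.713325 +0.650764 = -0.062561;  D = +0.059149+0.020379i
d^4_{3,-3}: k∈[0..1] ⇒ +0.735917 -0.287732 = +0.448185;  D = +0.320976+0.312801i
d^4_{4,-3}: single k=0 term ⇒ -0.491931;  D = +0.172191+0.460811i
Y_4^{m'}(θ=0.873,φ=2.1759) and Σ D·Y over m':
  (+0.0162+0.0177i)·(-0.1146-0.1007i)  (+0.0276+0.0889i)·(+0.3511-0.0876i)  (-0.0319+0.2267i)·(-0.1310+0.3473i)  (-0.2176+0.3318i)·(+0.0146+0.0211i)  (-0.4069+0.2492i)·(-0.3618+0.0000i)  (-0.3244+0.0355i)·(-0.0146+0.0211i)  (+0.0591+0.0204i)·(-0.1310-0.3473i)  (+0.3210+0.3128i)·(-0.3511-0.0876i)  (+0.1722+0.4608i)·(-0.1146+0.1007i)
Y_4^-3(R⁻¹ n̂) = -0.068222-0.309499i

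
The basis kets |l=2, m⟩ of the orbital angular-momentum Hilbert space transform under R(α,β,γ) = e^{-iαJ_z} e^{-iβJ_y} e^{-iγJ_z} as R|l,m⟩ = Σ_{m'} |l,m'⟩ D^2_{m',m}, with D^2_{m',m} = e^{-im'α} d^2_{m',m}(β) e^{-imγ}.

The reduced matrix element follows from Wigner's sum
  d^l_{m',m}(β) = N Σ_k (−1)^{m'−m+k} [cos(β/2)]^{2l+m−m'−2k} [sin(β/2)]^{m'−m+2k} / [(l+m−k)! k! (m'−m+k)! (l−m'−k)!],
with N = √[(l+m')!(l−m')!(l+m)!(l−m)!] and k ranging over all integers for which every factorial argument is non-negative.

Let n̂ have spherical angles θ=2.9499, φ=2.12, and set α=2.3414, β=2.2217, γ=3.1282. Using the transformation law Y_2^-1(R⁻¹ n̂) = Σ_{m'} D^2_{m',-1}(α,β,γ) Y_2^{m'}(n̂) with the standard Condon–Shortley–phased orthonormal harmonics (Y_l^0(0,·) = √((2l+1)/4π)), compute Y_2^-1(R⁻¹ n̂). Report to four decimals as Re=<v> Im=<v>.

Need the full column D^2_{m',-1} for m'=−2..2 at α=2.3414, β=2.2217, γ=3.1282.
cos(β/2)=0.443900, sin(β/2)=0.896076
d^2_{-2,-1}: single k=1 term ⇒ +0.156758;  D = +0.006736+0.156613i
d^2_{-1,-1}: k∈[0..1] ⇒ +0.038828 -0.474659 = -0.435831;  D = -0.299371+0.316742i
d^2_{0,-1}: k∈[0..1] ⇒ -0.191989 +0.782340 = +0.590352;  D = -0.590299+0.007906i
d^2_{1,-1}: k∈[0..1] ⇒ +0.474659 -0.644733 = -0.170074;  D = -0.120092-0.120429i
d^2_{2,-1}: single k=0 term ⇒ -0.638778;  D = -0.010345+0.638695i
Y_2^{m'}(θ=2.9499,φ=2.12) and Σ D·Y over m':
  (+0.0067+0.1566i)·(-0.0064+0.0125i)  (-0.2994+0.3167i)·(+0.0754+0.1232i)  (-0.5903+0.0079i)·(+0.5964+0.0000i)  (-0.1201-0.1204i)·(-0.0754+0.1232i)  (-0.0103+0.6387i)·(-0.0064-0.0125i)
Y_2^-1(R⁻¹ n̂) = -0.383751-0.018867i

Re=-0.3838 Im=-0.0189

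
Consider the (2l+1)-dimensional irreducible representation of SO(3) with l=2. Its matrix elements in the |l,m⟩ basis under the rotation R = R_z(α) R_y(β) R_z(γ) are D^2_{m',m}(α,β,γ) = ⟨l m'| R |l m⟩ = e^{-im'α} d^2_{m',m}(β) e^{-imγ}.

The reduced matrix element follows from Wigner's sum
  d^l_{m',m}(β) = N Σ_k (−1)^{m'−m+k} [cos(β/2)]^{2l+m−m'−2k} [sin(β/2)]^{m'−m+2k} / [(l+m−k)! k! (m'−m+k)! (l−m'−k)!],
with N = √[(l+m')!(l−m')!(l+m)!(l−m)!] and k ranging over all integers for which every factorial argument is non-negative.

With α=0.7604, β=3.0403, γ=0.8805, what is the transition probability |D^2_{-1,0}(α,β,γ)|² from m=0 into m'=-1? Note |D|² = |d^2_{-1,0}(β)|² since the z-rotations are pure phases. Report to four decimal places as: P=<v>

Split into d^2_{-1,0}(β=3.0403) × two z-phases.
Half-angle: c=0.050625, s=0.998718. N=√(1·6·2·2)=4.898979
Admissible k: 1..2 (factorial args all ≥0)
  k=1: (−1)^0·4.8990/(2)·0.0506^3·0.9987^1 = +0.000317
  k=2: (−1)^1·4.8990/(2)·0.0506^1·0.9987^3 = -0.123528
d^2_{-1,0}(3.0403) = +0.000317 -0.123528 = -0.123211
|D^2_{-1,0}|² = |d^2_{-1,0}(β)|² = (-0.123211)² = 0.015181 (the z-rotation phases have unit modulus)

P=0.0152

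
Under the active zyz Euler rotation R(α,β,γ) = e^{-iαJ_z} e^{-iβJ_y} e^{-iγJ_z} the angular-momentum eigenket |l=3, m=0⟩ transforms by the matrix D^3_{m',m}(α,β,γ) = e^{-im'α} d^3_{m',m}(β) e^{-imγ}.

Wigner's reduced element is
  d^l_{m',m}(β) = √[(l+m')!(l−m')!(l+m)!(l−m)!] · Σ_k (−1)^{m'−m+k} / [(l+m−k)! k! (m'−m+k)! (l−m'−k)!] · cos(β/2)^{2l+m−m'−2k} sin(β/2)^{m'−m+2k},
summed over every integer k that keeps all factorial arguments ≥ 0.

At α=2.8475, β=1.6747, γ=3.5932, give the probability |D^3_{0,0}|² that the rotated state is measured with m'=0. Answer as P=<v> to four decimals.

D^3_{0,0}(2.8475,1.6747,3.5932) = e^{-i·0·2.8475}·d^3_{0,0}(1.6747)·e^{-i·0·3.5932}. Compute d first:
Half-angle: c=0.669434, s=0.742872. N=√(6·6·6·6)=36.000000
k: max(0,(0)−(0))=0 … min(3+(0),3−(0))=3
  k=0: (−1)^0·36.0000/(36)·0.6694^6·0.7429^0 = +0.090001
  k=1: (−1)^1·36.0000/(4)·0.6694^4·0.7429^2 = -0.997472
  k=2: (−1)^2·36.0000/(4)·0.6694^2·0.7429^4 = +1.228324
  k=3: (−1)^3·36.0000/(36)·0.6694^0·0.7429^6 = -0.168067
d^3_{0,0}(1.6747) = +0.090001 -0.997472 +1.228324 -0.168067 = +0.152786
|D^3_{0,0}|² = |d^3_{0,0}(β)|² = (+0.152786)² = 0.023344 (the z-rotation phases have unit modulus)

P=0.0233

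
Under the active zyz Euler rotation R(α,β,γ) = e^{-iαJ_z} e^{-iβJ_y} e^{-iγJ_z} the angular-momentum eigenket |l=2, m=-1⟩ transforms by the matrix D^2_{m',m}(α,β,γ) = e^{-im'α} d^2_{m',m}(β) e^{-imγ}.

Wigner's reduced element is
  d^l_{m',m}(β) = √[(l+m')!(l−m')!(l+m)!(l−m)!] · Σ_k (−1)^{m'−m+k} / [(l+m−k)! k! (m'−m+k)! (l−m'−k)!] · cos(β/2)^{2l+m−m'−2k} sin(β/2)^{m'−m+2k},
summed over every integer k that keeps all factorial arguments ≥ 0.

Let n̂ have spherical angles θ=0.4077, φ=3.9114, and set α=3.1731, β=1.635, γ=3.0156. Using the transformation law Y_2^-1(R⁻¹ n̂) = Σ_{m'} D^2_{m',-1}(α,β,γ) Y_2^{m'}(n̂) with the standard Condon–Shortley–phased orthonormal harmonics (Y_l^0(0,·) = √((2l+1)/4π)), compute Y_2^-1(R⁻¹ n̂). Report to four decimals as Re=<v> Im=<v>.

Re=0.1736 Im=0.0266

Need the full column D^2_{m',-1} for m'=−2..2 at α=3.1731, β=1.635, γ=3.0156.
cos(β/2)=0.684047, sin(β/2)=0.729438
d^2_{-2,-1}: single k=1 term ⇒ +0.466956;  D = -0.466030+0.029389i
d^2_{-1,-1}: k∈[0..1] ⇒ +0.218949 -0.746913 = -0.527963;  D = -0.525608+0.049811i
d^2_{0,-1}: k∈[0..1] ⇒ -0.571902 +0.650319 = +0.078417;  D = -0.077796+0.009854i
d^2_{1,-1}: k∈[0..1] ⇒ +0.746913 -0.283109 = +0.463804;  D = +0.458063-0.072747i
d^2_{2,-1}: single k=0 term ⇒ -0.530984;  D = +0.521527-0.099763i
Y_2^{m'}(θ=0.4077,φ=3.9114) and Σ D·Y over m':
  (-0.4660+0.0294i)·(+0.0019-0.0607i)  (-0.5256+0.0498i)·(-0.2019+0.1957i)  (-0.0778+0.0099i)·(+0.4820+0.0000i)  (+0.4581-0.0727i)·(+0.2019+0.1957i)  (+0.5215-0.0998i)·(+0.0019+0.0607i)
Y_2^-1(R⁻¹ n̂) = +0.173556+0.026592i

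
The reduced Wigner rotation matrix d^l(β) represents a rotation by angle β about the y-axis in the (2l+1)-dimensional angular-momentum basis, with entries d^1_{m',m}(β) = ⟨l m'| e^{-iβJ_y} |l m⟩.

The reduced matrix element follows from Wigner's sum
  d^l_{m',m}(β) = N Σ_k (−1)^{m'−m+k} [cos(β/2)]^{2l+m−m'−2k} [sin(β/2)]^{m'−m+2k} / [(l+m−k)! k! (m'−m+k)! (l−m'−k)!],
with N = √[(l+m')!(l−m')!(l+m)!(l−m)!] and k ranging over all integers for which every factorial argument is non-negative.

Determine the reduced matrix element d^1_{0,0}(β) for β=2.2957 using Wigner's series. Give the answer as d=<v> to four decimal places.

d=-0.6631

d^1_{0,0}(β=2.2957) via Wigner's sum:
With c≡cos(β/2)=0.410449 and s≡sin(β/2)=0.911884, N=[1·1·1·1]^{1/2}=1.000000
The bounds max(0,m−m')=0 and min(l+m,l−m')=1 give 2 terms
  k=0: (−1)^0·1.0000/(1)·0.4104^2·0.9119^0 = +0.168468
  k=1: (−1)^1·1.0000/(1)·0.4104^0·0.9119^2 = -0.831532
d^1_{0,0}(2.2957) = +0.168468 -0.831532 = -0.663063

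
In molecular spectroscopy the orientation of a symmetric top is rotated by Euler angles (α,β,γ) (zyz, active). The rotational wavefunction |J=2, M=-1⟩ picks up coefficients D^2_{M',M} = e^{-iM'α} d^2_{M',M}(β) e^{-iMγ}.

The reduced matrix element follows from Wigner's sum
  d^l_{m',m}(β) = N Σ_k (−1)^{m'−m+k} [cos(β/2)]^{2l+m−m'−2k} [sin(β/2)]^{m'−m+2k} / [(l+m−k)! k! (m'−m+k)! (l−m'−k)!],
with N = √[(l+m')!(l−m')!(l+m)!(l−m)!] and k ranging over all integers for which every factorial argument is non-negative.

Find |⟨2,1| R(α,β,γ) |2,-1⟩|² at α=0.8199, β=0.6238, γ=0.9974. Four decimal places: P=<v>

P=0.0610

D^2_{1,-1}(0.8199,0.6238,0.9974) = e^{-i·1·0.8199}·d^2_{1,-1}(0.6238)·e^{-i·-1·0.9974}. Compute d first:
Half-angle: c=0.951752, s=0.306868. N=√(6·1·1·6)=6.000000
k: max(0,(-1)−(1))=0 … min(2+(-1),2−(1))=1
  k=0: (−1)^2·6.0000/(2)·0.9518^2·0.3069^2 = +0.255900
  k=1: (−1)^3·6.0000/(6)·0.9518^0·0.3069^4 = -0.008868
d^2_{1,-1}(0.6238) = +0.255900 -0.008868 = +0.247033
|D^2_{1,-1}|² = |d^2_{1,-1}(β)|² = (+0.247033)² = 0.061025 (the z-rotation phases have unit modulus)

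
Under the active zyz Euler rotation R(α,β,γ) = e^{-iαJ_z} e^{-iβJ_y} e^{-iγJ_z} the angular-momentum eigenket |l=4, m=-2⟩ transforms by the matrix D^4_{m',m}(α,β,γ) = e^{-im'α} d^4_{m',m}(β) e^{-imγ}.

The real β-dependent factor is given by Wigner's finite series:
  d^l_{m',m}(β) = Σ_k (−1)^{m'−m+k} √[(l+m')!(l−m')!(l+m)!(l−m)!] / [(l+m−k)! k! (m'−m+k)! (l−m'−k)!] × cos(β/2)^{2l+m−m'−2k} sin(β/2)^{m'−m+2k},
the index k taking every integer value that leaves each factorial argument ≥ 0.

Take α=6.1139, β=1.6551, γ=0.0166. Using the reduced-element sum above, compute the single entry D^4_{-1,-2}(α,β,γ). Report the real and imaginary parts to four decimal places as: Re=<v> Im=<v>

Re=0.0498 Im=-0.0068

D^4_{-1,-2}(6.1139,1.6551,0.0166) = e^{-i·-1·6.1139}·d^4_{-1,-2}(1.6551)·e^{-i·-2·0.0166}. Compute d first:
c=cos(1.6551/2)=0.676682, s=sin(1.6551/2)=0.736276; N=√[6·120·2·720]=1018.233765
k∈{0,1,2} keeps every argument non-negative
  k=0: (−1)^1·1018.2338/(240)·0.6767^7·0.7363^1 = -0.202940
  k=1: (−1)^2·1018.2338/(48)·0.6767^5·0.7363^3 = +1.201295
  k=2: (−1)^3·1018.2338/(72)·0.6767^3·0.7363^5 = -0.948136
d^4_{-1,-2}(1.6551) = -0.202940 +1.201295 -0.948136 = +0.050219
Phases: e^{-i·(-1)·6.1139}=+0.985705-0.168478i, e^{-i·(-2)·0.0166}=+0.999449+0.033194i ⇒ D=+0.049755-0.006813i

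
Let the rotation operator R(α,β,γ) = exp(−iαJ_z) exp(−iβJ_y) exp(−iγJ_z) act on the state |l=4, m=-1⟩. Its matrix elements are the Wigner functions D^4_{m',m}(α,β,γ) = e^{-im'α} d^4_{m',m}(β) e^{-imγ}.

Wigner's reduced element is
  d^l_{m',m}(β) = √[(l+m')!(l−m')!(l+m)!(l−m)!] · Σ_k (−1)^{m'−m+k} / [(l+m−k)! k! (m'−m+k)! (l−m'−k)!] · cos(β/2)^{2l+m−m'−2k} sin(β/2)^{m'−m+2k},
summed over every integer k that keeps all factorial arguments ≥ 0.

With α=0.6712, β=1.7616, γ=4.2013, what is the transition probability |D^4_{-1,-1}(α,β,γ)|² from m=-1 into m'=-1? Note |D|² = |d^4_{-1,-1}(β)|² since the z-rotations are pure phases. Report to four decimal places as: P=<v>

First d^4_{-1,-1}(β=1.7616), then the phase factors e^{-i(-1)α} and e^{-i(-1)γ}:
With c≡cos(β/2)=0.636534 and s≡sin(β/2)=0.771248, N=[6·120·6·120]^{1/2}=720.000000
k∈{0,1,2,3} keeps every argument non-negative
  k=0: (−1)^0·720.0000/(720)·0.6365^8·0.7712^0 = +0.026951
  k=1: (−1)^1·720.0000/(48)·0.6365^6·0.7712^2 = -0.593486
  k=2: (−1)^2·720.0000/(24)·0.6365^4·0.7712^4 = +1.742552
  k=3: (−1)^3·720.0000/(72)·0.6365^2·0.7712^6 = -0.852725
d^4_{-1,-1}(1.7616) = +0.026951 -0.593486 +1.742552 -0.852725 = +0.323291
|D^4_{-1,-1}|² = |d^4_{-1,-1}(β)|² = (+0.323291)² = 0.104517 (the z-rotation phases have unit modulus)

P=0.1045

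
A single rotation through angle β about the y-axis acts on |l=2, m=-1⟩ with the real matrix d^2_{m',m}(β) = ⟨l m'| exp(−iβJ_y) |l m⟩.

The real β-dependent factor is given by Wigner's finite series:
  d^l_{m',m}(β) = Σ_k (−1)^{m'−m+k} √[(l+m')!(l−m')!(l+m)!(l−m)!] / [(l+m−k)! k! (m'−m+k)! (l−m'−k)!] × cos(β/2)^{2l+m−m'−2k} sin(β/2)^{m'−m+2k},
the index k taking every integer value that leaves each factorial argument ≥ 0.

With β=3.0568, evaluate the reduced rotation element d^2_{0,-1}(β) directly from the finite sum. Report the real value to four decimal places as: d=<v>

d^2_{0,-1}(β=3.0568) via Wigner's sum:
Half-angle: c=0.042384, s=0.999101. N=√(2·2·1·6)=4.898979
k∈{0,1} keeps every argument non-negative
  k=0: (−1)^1·4.8990/(2)·0.0424^3·0.9991^1 = -0.000186
  k=1: (−1)^2·4.8990/(2)·0.0424^1·0.9991^3 = +0.103539
d^2_{0,-1}(3.0568) = -0.000186 +0.103539 = +0.103352

d=0.1034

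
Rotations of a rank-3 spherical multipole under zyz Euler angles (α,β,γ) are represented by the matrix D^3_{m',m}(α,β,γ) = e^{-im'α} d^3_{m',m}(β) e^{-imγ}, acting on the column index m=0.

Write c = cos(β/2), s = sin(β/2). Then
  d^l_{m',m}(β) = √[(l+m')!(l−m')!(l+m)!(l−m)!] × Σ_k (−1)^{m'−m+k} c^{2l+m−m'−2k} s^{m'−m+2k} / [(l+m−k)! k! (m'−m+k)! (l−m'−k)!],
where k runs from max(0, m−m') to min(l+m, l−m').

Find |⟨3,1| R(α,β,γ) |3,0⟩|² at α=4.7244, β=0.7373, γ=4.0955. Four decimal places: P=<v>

D^3_{1,0}(4.7244,0.7373,4.0955) = e^{-i·1·4.7244}·d^3_{1,0}(0.7373)·e^{-i·0·4.0955}. Compute d first:
c=cos(0.7373/2)=0.932815, s=sin(0.7373/2)=0.360356; N=√[24·2·6·6]=41.569219
k∈{0,1,2} keeps every argument non-negative
  k=0: (−1)^1·41.5692/(12)·0.9328^5·0.3604^1 = -0.881657
  k=1: (−1)^2·41.5692/(4)·0.9328^3·0.3604^3 = +0.394725
  k=2: (−1)^3·41.5692/(12)·0.9328^1·0.3604^5 = -0.019636
d^3_{1,0}(0.7373) = -0.881657 +0.394725 -0.019636 = -0.506568
|D^3_{1,0}|² = |d^3_{1,0}(β)|² = (-0.506568)² = 0.256611 (the z-rotation phases have unit modulus)

P=0.2566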